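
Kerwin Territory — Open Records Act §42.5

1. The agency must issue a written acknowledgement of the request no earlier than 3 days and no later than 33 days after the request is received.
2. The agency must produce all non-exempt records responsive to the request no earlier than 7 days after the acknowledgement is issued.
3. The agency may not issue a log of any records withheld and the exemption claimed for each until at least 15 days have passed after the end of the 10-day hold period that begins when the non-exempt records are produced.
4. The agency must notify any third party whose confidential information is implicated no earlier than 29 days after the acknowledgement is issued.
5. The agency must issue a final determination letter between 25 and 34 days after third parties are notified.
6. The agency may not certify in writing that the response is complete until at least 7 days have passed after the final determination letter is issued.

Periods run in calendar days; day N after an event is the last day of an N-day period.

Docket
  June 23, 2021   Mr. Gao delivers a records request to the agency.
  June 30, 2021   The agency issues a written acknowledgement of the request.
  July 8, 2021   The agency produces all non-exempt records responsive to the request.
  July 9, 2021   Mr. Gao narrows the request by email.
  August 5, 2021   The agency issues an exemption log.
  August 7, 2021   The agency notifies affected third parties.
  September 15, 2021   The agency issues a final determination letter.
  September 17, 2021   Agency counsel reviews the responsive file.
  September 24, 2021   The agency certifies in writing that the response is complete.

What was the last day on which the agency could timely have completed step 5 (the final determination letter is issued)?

Step 5 runs from August 7, 2021, when third parties are notified. The window is 25–34 days after August 7, 2021; it closes on September 10, 2021.

September 10, 2021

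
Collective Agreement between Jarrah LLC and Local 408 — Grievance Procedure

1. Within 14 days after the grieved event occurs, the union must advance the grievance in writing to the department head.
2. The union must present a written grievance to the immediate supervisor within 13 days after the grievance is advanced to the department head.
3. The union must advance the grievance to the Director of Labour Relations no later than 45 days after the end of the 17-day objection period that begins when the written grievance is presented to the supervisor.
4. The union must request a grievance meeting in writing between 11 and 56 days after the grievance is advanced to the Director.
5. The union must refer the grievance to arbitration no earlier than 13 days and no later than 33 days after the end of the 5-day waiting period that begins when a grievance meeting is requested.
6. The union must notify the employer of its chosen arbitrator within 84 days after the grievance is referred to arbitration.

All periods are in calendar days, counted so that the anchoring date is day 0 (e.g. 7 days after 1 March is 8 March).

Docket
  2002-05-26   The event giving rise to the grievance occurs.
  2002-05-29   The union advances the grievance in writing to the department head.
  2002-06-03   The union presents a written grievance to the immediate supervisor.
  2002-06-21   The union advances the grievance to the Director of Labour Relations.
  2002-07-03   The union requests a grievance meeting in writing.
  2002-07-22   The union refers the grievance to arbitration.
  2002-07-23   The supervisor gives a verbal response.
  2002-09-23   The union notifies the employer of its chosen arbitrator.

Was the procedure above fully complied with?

(1) due by 2002-05-26 + 14 days = 2002-06-09; completed 2002-05-29, before the deadline.
(2) due by 2002-05-29 + 13 days = 2002-06-11; 2002-06-03 is within that limit.
(3) due by 2002-06-20 + 45 days = 2002-08-04; completed 2002-06-21, before the deadline.
(4) the permitted window runs from 2002-06-21 + 11 = 2002-07-02 to 2002-06-21 + 56 = 2002-08-16; 2002-07-03 falls inside that range.
(5) the permitted window runs from 2002-07-08 + 13 = 2002-07-21 to 2002-07-08 + 33 = 2002-08-10; done 2002-07-22 — within the window.
(6) due by 2002-07-22 + 84 days = 2002-10-14; completed 2002-09-23, before the deadline.

Yes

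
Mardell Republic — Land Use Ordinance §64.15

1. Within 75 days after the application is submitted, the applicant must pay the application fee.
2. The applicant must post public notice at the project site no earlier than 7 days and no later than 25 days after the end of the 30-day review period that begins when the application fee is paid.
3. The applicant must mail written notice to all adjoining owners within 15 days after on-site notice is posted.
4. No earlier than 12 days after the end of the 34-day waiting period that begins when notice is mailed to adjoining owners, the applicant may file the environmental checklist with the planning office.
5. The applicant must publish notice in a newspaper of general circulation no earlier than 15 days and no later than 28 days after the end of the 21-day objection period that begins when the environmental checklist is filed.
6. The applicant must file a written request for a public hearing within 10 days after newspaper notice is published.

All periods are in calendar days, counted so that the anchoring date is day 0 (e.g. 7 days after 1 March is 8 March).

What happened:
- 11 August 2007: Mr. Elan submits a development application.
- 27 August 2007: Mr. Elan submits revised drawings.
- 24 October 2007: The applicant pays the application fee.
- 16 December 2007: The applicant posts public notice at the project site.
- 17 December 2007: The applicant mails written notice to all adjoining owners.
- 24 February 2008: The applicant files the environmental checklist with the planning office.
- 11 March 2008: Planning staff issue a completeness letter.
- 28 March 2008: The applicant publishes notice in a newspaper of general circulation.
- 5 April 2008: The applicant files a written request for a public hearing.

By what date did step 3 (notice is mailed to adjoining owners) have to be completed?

31 December 2007

Step 3 runs from 16 December 2007, when on-site notice is posted. 15 days after 16 December 2007 is 31 December 2007.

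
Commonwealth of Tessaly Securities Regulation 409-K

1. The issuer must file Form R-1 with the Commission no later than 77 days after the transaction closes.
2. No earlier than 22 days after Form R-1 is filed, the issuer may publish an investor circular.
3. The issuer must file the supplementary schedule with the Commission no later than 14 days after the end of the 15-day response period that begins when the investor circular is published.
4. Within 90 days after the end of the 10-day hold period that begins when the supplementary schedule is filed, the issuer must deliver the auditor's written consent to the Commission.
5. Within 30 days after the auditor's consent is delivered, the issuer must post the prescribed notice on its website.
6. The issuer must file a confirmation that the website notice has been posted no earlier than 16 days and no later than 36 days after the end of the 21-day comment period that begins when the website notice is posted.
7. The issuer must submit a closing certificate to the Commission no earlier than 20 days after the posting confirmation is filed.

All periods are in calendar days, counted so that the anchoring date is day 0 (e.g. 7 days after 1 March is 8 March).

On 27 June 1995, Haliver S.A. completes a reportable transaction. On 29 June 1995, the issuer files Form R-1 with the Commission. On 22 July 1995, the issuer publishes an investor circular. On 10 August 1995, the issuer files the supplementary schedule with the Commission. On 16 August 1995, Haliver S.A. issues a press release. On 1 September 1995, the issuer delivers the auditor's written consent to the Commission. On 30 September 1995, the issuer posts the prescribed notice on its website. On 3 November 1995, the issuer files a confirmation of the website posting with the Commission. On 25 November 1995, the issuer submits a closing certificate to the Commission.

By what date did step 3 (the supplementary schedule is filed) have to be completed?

The investor circular is published on 22 July 1995; the 15-day response period therefore ends 6 August 1995, and step 3 runs from that date. 14 days after 6 August 1995 is 20 August 1995.

20 August 1995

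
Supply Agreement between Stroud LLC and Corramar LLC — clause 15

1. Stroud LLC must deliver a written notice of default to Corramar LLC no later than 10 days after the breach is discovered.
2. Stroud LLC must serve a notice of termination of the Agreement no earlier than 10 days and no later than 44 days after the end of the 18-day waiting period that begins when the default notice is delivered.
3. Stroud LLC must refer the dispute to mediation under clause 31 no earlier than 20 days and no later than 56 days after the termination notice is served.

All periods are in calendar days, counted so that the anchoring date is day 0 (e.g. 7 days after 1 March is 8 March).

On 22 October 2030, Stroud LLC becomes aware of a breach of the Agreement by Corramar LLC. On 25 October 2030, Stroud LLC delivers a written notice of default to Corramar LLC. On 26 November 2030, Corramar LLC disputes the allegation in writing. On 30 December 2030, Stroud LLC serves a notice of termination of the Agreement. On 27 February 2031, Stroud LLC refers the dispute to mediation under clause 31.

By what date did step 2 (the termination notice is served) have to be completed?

The default notice is delivered on 25 October 2030; the 18-day waiting period therefore ends 12 November 2030, and step 2 runs from that date. The window is 10–44 days after 12 November 2030; it closes on 26 December 2030.

26 December 2030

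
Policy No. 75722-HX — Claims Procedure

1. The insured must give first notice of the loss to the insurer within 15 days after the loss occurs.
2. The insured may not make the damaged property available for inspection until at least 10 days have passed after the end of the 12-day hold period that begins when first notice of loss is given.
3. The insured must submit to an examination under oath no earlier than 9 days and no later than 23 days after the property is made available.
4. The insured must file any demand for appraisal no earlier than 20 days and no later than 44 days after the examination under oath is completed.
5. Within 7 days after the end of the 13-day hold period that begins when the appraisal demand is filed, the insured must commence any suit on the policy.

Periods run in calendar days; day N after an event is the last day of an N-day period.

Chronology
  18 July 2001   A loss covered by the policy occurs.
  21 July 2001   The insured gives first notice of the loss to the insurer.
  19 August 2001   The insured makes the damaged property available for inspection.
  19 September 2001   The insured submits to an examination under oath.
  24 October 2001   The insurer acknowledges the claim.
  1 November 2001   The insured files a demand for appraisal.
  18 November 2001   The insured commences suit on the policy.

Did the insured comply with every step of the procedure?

(1) due by 18 July 2001 + 15 days = 2 August 2001; 21 July 2001 is within that limit.
(2) permitted from 2 August 2001 + 10 days = 12 August 2001 onward; done 19 August 2001, after the minimum wait.
(3) the permitted window runs from 19 August 2001 + 9 = 28 August 2001 to 19 August 2001 + 23 = 11 September 2001; 19 September 2001 is 8 days past the end of the window.
The analysis stops there.

No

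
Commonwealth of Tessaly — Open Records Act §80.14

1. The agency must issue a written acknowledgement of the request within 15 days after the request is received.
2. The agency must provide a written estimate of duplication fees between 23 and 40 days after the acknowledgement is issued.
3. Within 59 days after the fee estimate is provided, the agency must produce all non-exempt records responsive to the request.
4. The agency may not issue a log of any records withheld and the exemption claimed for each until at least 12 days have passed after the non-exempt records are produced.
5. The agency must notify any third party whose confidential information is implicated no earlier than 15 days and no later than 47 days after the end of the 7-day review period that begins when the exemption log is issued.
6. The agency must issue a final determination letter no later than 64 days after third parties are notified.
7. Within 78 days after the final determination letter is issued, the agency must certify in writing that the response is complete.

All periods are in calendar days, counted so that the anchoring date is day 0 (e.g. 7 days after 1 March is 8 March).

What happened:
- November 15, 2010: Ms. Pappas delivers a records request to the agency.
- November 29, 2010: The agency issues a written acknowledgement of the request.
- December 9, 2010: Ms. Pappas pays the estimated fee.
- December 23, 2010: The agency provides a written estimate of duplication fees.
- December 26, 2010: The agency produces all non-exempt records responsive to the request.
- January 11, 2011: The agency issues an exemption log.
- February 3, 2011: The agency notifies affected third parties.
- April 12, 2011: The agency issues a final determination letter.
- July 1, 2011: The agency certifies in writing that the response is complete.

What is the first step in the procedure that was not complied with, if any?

(1) due by November 15, 2010 + 15 days = November 30, 2010; completed November 29, 2010, before the deadline.
(2) the permitted window runs from November 29, 2010 + 23 = December 22, 2010 to November 29, 2010 + 40 = January 8, 2011; December 23, 2010 falls inside that range.
(3) due by December 23, 2010 + 59 days = February 20, 2011; completed December 26, 2010, before the deadline.
(4) permitted from December 26, 2010 + 12 days = January 7, 2011 onward; done January 11, 2011, after the minimum wait.
(5) the permitted window runs from January 18, 2011 + 15 = February 2, 2011 to January 18, 2011 + 47 = March 6, 2011; done February 3, 2011 — within the window.
(6) due by February 3, 2011 + 64 days = April 8, 2011; April 12, 2011 misses that deadline by 4 days.
That is the first point of non-compliance.

Step 6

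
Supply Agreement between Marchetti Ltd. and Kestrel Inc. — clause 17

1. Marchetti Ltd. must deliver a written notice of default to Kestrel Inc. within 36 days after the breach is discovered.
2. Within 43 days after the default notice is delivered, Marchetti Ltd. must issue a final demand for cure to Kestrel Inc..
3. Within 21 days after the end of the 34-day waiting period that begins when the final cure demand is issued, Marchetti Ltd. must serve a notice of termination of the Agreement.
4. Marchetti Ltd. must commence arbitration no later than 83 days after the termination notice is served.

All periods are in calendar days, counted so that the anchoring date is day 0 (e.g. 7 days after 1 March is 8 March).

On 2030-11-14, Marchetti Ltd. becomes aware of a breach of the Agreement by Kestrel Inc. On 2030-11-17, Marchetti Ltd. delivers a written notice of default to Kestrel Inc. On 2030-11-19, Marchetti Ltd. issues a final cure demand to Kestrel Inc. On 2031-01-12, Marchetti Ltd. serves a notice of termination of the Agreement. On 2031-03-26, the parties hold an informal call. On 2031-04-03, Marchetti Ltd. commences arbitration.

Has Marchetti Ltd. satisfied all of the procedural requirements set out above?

Yes

(1) due by 2030-11-14 + 36 days = 2030-12-20; completed 2030-11-17, before the deadline.
(2) due by 2030-11-17 + 43 days = 2030-12-30; done 2030-11-19 — timely.
(3) due by 2030-12-23 + 21 days = 2031-01-13; done 2031-01-12 — timely.
(4) due by 2031-01-12 + 83 days = 2031-04-05; 2031-04-03 is within that limit.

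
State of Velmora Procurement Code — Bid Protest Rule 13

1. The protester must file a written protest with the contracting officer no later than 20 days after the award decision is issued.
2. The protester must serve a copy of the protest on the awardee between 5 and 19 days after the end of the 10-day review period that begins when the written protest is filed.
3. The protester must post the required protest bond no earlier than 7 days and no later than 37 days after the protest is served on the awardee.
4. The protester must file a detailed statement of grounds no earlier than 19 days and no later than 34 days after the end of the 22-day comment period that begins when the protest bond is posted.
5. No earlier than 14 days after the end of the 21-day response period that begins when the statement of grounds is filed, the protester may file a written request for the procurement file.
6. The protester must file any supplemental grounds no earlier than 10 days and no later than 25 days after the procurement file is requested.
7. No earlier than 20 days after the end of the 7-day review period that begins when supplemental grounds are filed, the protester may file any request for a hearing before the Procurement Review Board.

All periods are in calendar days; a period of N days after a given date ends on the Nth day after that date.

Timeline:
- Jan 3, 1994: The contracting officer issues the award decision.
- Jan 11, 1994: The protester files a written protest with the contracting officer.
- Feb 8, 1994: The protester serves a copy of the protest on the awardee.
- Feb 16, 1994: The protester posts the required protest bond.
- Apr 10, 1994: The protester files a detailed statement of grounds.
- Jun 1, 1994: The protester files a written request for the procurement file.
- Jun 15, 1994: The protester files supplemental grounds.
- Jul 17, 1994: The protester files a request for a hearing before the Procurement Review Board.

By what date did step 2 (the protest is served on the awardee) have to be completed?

Feb 9, 1994

The written protest is filed on Jan 11, 1994; the 10-day review period therefore ends Jan 21, 1994, and step 2 runs from that date. The window is 5–19 days after Jan 21, 1994; it closes on Feb 9, 1994.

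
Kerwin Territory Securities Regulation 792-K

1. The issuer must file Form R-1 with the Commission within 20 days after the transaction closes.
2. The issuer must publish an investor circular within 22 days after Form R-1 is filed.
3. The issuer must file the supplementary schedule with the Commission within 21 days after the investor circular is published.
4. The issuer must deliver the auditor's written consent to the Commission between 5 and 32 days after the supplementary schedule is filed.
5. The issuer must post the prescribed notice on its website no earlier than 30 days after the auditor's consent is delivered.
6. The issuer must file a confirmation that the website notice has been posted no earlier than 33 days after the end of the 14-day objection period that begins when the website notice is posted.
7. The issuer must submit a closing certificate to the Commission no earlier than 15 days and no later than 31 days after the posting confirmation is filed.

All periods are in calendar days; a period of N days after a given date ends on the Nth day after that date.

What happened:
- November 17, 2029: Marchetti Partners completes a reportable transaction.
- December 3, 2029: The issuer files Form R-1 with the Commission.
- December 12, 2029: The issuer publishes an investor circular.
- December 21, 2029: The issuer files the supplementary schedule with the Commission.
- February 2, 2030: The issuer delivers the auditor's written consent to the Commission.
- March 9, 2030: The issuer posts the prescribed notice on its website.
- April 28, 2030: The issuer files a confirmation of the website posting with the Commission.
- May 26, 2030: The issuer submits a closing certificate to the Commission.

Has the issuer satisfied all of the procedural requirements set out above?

No

(1) due by November 17, 2029 + 20 days = December 7, 2029; completed December 3, 2029, before the deadline.
(2) due by December 3, 2029 + 22 days = December 25, 2029; December 12, 2029 is within that limit.
(3) due by December 12, 2029 + 21 days = January 2, 2030; done December 21, 2029 — timely.
(4) the permitted window runs from December 21, 2029 + 5 = December 26, 2029 to December 21, 2029 + 32 = January 22, 2030; done February 2, 2030 — 11 days after the window closed.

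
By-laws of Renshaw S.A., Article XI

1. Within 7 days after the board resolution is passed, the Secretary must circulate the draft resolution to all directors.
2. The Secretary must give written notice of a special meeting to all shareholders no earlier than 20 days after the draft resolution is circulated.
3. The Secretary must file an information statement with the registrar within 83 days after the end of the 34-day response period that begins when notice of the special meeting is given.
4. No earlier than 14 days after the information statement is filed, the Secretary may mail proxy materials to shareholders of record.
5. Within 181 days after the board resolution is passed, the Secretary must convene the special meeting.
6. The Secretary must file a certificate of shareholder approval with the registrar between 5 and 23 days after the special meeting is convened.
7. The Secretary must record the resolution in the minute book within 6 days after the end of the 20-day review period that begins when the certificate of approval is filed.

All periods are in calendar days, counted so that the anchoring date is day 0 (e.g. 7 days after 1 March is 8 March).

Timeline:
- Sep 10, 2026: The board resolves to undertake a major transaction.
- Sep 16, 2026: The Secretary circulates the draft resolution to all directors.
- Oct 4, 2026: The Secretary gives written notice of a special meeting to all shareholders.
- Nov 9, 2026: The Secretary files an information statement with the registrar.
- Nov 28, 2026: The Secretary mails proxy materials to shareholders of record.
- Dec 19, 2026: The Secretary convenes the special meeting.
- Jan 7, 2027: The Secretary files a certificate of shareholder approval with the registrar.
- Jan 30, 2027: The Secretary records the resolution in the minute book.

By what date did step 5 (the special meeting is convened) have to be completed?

Step 5 runs from Sep 10, 2026, when the board resolution is passed. 181 days after Sep 10, 2026 is Mar 10, 2027.

Mar 10, 2027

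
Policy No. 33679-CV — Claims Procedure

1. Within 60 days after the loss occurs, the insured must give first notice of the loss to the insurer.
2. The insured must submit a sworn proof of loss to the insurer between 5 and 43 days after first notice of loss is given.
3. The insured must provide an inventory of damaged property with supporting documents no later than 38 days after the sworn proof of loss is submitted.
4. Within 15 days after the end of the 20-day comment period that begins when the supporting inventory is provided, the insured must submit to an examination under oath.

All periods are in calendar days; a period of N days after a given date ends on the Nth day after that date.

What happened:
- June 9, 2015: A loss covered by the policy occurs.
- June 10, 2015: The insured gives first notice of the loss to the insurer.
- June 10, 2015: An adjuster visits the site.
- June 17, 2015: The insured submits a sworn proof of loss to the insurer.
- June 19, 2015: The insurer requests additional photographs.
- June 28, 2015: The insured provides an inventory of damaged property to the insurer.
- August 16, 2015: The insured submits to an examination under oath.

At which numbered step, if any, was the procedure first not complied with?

Step 4

Step 1: 60 days after June 9, 2015 (when the loss occurs) is August 8, 2015; done June 10, 2015 — timely.
Step 2: the window is 5–43 days after June 10, 2015 (when first notice of loss is given), so June 15, 2015 through July 23, 2015; June 17, 2015 falls inside that range.
Step 3: 38 days after June 17, 2015 (when the sworn proof of loss is submitted) is July 25, 2015; completed June 28, 2015, before the deadline.
Step 4: 15 days after July 18, 2015 (end of the 20-day comment period, which began when the supporting inventory is provided on June 28, 2015) is August 2, 2015; done August 16, 2015 — 14 days late.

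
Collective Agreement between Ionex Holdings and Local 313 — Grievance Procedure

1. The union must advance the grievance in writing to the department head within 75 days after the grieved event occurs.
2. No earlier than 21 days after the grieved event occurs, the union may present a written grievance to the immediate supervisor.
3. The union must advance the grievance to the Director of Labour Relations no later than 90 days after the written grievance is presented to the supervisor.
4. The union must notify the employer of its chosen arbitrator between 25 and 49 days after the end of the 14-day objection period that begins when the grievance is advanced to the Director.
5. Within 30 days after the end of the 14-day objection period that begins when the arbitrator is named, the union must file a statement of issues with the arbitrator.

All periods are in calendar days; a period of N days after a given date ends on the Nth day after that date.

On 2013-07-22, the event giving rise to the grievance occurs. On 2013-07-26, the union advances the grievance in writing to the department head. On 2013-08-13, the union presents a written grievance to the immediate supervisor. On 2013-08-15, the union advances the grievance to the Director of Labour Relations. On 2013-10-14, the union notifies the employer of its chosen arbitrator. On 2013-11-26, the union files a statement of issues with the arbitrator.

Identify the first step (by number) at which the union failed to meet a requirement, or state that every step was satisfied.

Step 1 — counting 75 days from 2013-07-22 (when the grieved event occurs) gives a deadline of 2013-10-05; done 2013-07-26 — timely.
Step 2 — must wait 21 days from 2013-07-22 (when the grieved event occurs), so not before 2013-08-12; done 2013-08-13, after the minimum wait.
Step 3 — counting 90 days from 2013-08-13 (when the written grievance is presented to the supervisor) gives a deadline of 2013-11-11; 2013-08-15 is within that limit.
Step 4 — 25 and 49 days from 2013-08-29 (end of the 14-day objection period, which began when the grievance is advanced to the Director on 2013-08-15) are 2013-09-23 and 2013-10-17 respectively; done 2013-10-14, which is between those dates.
Step 5 — counting 30 days from 2013-10-28 (end of the 14-day objection period, which began when the arbitrator is named on 2013-10-14) gives a deadline of 2013-11-27; done 2013-11-26 — timely.

None — every step was satisfied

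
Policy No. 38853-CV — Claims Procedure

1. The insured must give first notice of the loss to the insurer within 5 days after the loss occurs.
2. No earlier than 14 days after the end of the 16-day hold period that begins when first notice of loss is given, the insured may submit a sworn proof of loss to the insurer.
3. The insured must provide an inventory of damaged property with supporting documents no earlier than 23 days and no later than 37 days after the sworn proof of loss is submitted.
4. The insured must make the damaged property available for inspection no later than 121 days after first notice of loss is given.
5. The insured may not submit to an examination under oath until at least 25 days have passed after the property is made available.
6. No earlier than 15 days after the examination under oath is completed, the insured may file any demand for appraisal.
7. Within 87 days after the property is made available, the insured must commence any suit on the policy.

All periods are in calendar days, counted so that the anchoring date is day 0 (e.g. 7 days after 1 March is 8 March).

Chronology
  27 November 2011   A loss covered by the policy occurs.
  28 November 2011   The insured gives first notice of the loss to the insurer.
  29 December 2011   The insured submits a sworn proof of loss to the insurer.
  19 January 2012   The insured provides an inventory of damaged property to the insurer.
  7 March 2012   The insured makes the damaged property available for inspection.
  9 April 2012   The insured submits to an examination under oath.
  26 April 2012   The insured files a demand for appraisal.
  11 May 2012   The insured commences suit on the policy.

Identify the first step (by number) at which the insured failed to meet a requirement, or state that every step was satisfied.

Step 3

Step 1: 5 days after 27 November 2011 (when the loss occurs) is 2 December 2011; 28 November 2011 is within that limit.
Step 2: the earliest permitted date is 14 days after 14 December 2011 (end of the 16-day hold period, which began when first notice of loss is given on 28 November 2011), i.e. 28 December 2011; done 29 December 2011, after the minimum wait.
Step 3: the window is 23–37 days after 29 December 2011 (when the sworn proof of loss is submitted), so 21 January 2012 through 4 February 2012; done 19 January 2012 — 2 days before the window opened.
The procedure was therefore not followed at step 3.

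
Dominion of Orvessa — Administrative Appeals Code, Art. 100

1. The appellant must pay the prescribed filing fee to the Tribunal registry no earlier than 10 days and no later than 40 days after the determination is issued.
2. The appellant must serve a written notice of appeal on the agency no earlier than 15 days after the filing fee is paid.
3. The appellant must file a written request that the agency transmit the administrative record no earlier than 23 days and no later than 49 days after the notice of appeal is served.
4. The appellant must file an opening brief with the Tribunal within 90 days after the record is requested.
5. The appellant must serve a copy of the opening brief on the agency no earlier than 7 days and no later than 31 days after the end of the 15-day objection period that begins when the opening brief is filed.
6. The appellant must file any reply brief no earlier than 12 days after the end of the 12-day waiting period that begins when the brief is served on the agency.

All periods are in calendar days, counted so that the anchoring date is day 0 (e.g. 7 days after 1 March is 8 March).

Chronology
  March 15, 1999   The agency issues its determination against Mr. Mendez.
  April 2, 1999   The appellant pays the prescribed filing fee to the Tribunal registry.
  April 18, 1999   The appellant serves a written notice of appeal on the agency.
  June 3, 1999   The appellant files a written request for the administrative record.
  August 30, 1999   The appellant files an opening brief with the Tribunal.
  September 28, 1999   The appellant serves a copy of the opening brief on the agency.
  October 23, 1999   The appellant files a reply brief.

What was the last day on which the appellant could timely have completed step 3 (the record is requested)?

June 6, 1999

Step 3 runs from April 18, 1999, when the notice of appeal is served. The window is 23–49 days after April 18, 1999; it closes on June 6, 1999.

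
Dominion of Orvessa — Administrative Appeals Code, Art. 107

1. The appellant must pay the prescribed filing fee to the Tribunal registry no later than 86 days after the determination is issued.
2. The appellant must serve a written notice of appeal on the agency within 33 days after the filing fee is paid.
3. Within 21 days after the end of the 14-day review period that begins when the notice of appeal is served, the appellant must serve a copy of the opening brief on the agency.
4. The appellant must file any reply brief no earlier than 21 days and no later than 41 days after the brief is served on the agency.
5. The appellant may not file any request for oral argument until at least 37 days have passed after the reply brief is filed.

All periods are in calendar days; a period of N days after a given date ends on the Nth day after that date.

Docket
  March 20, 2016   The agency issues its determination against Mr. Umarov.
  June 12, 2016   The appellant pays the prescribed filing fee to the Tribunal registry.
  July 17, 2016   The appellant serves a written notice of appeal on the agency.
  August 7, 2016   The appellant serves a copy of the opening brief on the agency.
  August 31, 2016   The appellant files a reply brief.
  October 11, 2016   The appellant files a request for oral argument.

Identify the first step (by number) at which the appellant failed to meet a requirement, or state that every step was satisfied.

Step 2

Step 1 — counting 86 days from March 20, 2016 (when the determination is issued) gives a deadline of June 14, 2016; June 12, 2016 is within that limit.
Step 2 — counting 33 days from June 12, 2016 (when the filing fee is paid) gives a deadline of July 15, 2016; July 17, 2016 misses that deadline by 2 days.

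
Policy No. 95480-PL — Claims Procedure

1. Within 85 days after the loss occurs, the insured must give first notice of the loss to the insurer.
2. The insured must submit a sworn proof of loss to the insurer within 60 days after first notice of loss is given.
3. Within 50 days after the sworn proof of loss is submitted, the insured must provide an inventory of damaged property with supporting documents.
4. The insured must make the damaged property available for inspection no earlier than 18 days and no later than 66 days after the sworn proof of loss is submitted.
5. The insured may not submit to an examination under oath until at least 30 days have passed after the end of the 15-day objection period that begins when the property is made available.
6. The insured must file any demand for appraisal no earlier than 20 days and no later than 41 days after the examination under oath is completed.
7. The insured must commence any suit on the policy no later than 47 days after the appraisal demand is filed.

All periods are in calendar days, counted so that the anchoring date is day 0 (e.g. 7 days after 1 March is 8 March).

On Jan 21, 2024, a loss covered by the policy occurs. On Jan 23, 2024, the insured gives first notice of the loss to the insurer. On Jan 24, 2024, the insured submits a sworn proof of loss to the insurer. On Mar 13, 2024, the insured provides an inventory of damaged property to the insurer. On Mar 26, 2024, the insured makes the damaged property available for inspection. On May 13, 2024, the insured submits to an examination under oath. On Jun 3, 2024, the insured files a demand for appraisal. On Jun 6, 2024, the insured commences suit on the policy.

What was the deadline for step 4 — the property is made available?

Mar 30, 2024

Step 4 runs from Jan 24, 2024, when the sworn proof of loss is submitted. The window is 18–66 days after Jan 24, 2024; it closes on Mar 30, 2024.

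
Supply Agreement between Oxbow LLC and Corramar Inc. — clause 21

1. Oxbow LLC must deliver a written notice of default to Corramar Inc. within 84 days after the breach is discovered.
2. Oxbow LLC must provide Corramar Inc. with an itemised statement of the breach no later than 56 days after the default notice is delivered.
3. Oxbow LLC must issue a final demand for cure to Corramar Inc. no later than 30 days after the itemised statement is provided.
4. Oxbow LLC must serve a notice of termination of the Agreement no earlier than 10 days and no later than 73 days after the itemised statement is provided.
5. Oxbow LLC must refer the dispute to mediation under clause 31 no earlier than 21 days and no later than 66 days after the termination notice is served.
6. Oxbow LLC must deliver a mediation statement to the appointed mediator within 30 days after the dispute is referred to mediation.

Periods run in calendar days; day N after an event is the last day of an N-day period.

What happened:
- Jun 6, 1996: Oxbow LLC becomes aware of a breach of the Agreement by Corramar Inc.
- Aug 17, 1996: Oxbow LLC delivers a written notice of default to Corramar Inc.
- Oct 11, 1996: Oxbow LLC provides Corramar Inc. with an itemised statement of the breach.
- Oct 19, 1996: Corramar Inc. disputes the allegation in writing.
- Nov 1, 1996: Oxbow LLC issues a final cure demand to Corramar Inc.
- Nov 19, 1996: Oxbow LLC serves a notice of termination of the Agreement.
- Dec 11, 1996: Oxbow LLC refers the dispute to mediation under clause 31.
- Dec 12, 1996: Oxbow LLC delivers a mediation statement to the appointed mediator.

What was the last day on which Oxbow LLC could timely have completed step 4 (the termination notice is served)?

Dec 23, 1996

Step 4 runs from Oct 11, 1996, when the itemised statement is provided. The window is 10–73 days after Oct 11, 1996; it closes on Dec 23, 1996.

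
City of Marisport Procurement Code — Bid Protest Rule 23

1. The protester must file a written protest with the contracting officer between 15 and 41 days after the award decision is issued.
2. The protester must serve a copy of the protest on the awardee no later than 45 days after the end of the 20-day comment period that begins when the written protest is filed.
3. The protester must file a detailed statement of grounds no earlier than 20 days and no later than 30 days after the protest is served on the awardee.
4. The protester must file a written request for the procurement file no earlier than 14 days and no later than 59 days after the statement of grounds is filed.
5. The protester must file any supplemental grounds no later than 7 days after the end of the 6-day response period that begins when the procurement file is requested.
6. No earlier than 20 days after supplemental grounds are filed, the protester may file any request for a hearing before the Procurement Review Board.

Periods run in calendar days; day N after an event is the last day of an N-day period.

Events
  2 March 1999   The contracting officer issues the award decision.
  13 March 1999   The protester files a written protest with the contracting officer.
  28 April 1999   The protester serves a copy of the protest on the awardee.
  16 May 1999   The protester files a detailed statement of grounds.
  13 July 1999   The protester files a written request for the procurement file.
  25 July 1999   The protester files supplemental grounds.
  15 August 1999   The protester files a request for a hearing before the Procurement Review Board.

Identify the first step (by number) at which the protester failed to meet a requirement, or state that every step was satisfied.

Step 1 — 15 and 41 days from 2 March 1999 (when the award decision is issued) are 17 March 1999 and 12 April 1999 respectively; 13 March 1999 is 4 days too early.
The procedure was therefore not followed at step 1.

Step 1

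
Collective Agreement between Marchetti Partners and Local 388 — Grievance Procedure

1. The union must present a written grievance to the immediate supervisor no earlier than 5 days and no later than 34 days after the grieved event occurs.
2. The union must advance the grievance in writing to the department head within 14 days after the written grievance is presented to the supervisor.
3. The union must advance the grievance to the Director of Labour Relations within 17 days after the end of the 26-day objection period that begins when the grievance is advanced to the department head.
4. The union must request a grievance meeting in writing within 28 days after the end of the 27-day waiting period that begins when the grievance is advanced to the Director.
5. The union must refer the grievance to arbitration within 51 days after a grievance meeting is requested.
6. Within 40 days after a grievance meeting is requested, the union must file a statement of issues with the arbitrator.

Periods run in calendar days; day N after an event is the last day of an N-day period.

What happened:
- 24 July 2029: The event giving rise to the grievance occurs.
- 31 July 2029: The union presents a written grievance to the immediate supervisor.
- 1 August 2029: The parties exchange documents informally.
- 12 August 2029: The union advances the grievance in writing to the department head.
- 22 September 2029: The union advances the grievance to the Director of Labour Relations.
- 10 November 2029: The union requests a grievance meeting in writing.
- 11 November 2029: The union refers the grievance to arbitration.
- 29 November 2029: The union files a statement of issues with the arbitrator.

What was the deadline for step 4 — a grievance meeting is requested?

The grievance is advanced to the Director on 22 September 2029; the 27-day waiting period therefore ends 19 October 2029, and step 4 runs from that date. 28 days after 19 October 2029 is 16 November 2029.

16 November 2029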